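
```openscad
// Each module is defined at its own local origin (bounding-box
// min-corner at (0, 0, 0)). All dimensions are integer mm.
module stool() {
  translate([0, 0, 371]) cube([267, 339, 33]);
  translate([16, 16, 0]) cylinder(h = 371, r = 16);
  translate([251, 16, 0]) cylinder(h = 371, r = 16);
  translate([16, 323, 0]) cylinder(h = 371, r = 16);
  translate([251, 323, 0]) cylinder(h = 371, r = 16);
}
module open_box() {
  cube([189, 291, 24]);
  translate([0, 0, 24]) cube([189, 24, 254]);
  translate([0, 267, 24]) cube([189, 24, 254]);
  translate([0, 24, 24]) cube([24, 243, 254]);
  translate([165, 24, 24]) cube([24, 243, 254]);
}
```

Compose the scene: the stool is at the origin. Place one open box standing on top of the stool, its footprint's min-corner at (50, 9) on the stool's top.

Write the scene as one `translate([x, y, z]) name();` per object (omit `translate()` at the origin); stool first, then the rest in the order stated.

stool();
translate([50, 9, 404]) open_box();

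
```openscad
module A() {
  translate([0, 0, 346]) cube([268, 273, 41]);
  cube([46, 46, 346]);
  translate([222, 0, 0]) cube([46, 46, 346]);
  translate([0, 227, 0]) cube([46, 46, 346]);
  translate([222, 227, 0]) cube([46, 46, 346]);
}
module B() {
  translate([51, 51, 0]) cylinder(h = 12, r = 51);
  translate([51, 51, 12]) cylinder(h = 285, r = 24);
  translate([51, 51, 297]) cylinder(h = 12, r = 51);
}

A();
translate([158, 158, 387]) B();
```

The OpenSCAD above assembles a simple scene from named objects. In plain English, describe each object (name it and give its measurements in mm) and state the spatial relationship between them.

A is a simple wooden stool: a rectangular seat 268 mm (x) by 273 mm (y), 41 mm thick, top face at z = 387 mm, on four square legs, each 46×46 mm in cross-section. The legs rest on z = 0, each flush with a corner of the seat.

B is a spool: two coaxial disc flanges of radius 51 mm and thickness 12 mm, joined by a core cylinder of radius 24 mm and height 285 mm. The lower flange rests on z = 0 and the three cylinders share a vertical axis.

The spool is on top of the stool.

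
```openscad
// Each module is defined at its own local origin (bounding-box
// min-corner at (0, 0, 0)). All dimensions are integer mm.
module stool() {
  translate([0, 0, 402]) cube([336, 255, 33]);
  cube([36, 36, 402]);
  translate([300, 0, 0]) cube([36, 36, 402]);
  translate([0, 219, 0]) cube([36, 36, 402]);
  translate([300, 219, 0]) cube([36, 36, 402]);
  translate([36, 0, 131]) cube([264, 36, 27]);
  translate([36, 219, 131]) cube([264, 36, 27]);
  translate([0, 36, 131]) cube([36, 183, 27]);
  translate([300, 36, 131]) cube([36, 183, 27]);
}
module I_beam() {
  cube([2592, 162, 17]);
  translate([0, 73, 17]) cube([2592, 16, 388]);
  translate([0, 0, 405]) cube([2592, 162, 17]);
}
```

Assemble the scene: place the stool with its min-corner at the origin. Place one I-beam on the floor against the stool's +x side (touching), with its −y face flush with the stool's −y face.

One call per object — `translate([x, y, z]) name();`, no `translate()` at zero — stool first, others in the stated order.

stool();
translate([336, 0, 0]) I_beam();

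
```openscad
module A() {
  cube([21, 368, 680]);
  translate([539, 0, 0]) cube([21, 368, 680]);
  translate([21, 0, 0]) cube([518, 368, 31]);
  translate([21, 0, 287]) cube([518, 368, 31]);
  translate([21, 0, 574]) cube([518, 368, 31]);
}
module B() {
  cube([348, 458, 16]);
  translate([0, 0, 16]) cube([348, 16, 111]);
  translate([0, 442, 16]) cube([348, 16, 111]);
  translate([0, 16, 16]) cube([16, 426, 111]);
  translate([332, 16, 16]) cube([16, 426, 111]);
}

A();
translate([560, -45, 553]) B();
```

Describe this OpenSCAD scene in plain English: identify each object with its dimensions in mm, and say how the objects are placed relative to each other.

A is an open bookshelf. Two side panels, each 21 mm thick, 368 mm deep and 680 mm tall, stand 560 mm apart (outside-to-outside). Between them sit 3 shelves, each 31 mm thick and 368 mm deep, spanning the full gap between the sides. The bottom shelf rests on the floor (its underside at z = 0) and the clear gap between one shelf's top and the next shelf's underside is 256 mm.

B is an open storage box with external size 348×458×127 mm and wall thickness 16 mm (the base is also 16 mm thick). The base covers the whole footprint; the four walls stand on the base, with the y-facing walls full-width and the x-facing walls fitting between their inner faces.

The open box is beside the bookshelf with their tops flush at z = 680.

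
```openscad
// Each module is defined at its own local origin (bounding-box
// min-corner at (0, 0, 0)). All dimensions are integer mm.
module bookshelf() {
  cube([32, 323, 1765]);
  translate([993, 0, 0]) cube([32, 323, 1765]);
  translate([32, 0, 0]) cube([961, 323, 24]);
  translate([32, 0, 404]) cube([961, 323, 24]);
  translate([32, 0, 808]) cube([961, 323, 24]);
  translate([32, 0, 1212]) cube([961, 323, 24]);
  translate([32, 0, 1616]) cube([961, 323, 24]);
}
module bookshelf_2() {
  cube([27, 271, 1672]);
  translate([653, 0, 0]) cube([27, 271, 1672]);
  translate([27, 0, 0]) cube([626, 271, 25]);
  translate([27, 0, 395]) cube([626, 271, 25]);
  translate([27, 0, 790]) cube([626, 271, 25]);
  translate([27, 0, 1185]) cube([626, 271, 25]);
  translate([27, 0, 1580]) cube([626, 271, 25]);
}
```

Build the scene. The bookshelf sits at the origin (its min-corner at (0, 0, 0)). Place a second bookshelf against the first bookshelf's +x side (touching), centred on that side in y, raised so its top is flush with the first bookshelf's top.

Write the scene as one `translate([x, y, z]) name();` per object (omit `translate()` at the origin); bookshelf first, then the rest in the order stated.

bookshelf();
translate([1025, 26, 93]) bookshelf_2();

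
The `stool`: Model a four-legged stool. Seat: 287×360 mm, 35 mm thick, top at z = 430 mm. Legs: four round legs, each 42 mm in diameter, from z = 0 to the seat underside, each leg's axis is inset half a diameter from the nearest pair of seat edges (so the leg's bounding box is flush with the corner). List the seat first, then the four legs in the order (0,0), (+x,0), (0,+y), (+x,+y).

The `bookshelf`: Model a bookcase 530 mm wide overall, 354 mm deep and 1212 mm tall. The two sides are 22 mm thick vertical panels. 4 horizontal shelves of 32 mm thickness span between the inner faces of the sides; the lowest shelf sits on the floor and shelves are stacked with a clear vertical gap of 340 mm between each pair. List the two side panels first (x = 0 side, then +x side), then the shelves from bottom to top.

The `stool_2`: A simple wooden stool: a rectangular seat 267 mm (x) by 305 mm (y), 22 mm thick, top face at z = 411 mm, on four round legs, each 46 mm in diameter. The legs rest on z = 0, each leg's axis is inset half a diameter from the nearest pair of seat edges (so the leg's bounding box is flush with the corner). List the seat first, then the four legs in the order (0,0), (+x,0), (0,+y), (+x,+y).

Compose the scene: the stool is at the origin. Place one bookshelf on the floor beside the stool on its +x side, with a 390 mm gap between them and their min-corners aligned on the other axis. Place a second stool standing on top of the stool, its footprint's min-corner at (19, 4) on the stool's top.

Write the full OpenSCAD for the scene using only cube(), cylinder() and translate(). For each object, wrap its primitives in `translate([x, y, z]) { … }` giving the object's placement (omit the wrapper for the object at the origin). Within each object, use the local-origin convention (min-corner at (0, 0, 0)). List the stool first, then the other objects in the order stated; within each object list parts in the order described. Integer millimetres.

translate([0, 0, 395]) cube([287, 360, 35]);
translate([21, 21, 0]) cylinder(h = 395, r = 21);
translate([266, 21, 0]) cylinder(h = 395, r = 21);
translate([21, 339, 0]) cylinder(h = 395, r = 21);
translate([266, 339, 0]) cylinder(h = 395, r = 21);
translate([677, 0, 0]) {
  cube([22, 354, 1212]);
  translate([508, 0, 0]) cube([22, 354, 1212]);
  translate([22, 0, 0]) cube([486, 354, 32]);
  translate([22, 0, 372]) cube([486, 354, 32]);
  translate([22, 0, 744]) cube([486, 354, 32]);
  translate([22, 0, 1116]) cube([486, 354, 32]);
}
translate([19, 4, 430]) {
  translate([0, 0, 389]) cube([267, 305, 22]);
  translate([23, 23, 0]) cylinder(h = 389, r = 23);
  translate([244, 23, 0]) cylinder(h = 389, r = 23);
  translate([23, 282, 0]) cylinder(h = 389, r = 23);
  translate([244, 282, 0]) cylinder(h = 389, r = 23);
}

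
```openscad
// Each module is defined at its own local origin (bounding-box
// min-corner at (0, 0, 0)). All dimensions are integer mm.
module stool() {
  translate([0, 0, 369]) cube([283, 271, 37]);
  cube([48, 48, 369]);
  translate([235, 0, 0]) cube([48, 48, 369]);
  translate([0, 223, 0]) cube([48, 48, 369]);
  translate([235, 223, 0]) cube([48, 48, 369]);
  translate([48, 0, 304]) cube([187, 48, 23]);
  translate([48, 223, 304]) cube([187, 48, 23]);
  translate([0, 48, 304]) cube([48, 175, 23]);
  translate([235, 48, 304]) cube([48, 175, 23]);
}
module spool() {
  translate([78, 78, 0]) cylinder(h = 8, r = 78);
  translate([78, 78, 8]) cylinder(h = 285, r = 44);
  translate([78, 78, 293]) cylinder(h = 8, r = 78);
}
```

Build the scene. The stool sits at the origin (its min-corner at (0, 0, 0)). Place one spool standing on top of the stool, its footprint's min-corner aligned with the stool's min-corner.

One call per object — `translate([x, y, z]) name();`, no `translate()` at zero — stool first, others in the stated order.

stool();
translate([0, 0, 406]) spool();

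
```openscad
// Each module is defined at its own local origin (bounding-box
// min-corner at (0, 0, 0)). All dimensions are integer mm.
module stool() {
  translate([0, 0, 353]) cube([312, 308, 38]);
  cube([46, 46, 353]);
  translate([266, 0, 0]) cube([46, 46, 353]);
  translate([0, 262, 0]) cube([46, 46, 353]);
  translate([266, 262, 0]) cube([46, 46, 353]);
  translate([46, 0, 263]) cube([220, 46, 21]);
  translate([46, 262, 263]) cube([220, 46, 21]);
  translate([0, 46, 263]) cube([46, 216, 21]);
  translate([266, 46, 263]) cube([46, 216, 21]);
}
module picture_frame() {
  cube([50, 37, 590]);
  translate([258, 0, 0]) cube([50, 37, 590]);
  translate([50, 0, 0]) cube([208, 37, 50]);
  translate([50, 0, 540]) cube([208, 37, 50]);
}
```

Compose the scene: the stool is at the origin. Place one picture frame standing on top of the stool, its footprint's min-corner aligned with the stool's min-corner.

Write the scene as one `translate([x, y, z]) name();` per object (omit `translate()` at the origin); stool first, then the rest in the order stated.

stool();
translate([0, 0, 391]) picture_frame();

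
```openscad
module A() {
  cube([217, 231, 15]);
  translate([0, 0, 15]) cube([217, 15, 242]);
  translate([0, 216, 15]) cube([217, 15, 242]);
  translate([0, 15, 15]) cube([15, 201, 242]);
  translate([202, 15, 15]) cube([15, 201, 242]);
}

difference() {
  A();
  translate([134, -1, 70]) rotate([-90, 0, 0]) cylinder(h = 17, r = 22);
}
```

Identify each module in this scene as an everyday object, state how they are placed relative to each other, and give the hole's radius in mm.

The subtracted cylinder has r = 22 mm.

A is an open box. The open box has a circular hole through its front wall. The hole's radius is 22 mm.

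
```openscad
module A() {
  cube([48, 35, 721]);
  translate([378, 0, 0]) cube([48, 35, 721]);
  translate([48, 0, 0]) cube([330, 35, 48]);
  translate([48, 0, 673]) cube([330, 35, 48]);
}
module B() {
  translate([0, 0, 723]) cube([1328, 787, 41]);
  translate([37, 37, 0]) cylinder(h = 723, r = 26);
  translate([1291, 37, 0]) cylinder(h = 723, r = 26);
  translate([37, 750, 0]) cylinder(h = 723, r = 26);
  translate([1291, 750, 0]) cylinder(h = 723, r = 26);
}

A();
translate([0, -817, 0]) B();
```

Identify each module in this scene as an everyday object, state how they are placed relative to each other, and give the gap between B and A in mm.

A is a picture frame. B is a table. The table is on the floor beside the picture frame on its −y side. The gap between the table and the picture frame is 30 mm.

The table's nearest face is 30 mm from the picture frame's −y face.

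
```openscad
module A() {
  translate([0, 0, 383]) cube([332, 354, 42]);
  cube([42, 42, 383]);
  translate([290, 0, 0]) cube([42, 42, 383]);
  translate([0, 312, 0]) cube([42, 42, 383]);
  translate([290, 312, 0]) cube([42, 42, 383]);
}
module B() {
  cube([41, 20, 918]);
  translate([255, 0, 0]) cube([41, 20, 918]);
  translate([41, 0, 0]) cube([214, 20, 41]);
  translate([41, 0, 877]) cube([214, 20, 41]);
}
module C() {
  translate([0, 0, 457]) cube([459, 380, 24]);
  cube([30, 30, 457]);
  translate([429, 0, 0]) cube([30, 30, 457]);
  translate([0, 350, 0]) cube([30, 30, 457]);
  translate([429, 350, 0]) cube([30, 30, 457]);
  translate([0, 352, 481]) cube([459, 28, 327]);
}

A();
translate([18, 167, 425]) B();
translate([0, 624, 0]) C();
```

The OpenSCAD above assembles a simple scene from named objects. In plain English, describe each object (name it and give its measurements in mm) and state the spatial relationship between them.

A is a four-legged stool. The seat is 332×354 mm, 42 mm thick, top at z = 425 mm. It stands on four square legs, each 42×42 mm in cross-section, from z = 0 to the seat underside, each flush with a corner of the seat.

B is a picture frame with a 214×836 mm rectangular opening (x by z) and a uniform 41 mm border on every side. Frame depth is 20 mm along y. It is built from two vertical stiles running the full outside height and two horizontal rails spanning the gap between the stiles.

C is a chair: 459×380 mm seat, 24 mm thick, top at z = 481 mm, on four 30 mm square corner legs flush with the seat edges. A 28 mm thick backrest slab spans the full seat width, extending 327 mm above the seat top, its back face flush with the seat's +y edge.

The picture frame is on top of the stool, centred. The chair is on the floor beside the stool on its +y side.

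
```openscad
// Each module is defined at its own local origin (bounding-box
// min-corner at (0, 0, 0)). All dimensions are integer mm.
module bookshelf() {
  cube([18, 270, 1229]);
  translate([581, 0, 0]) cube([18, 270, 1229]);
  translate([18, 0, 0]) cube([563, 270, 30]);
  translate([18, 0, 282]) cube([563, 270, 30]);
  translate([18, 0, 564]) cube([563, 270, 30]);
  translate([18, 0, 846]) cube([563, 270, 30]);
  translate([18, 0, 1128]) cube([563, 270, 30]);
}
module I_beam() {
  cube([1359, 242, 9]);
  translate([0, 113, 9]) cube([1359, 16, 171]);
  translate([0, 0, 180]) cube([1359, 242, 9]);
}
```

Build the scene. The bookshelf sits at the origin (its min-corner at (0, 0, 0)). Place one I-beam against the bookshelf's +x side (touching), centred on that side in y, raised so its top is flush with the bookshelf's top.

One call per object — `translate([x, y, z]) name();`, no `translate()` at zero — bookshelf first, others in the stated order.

bookshelf();
translate([599, 14, 1040]) I_beam();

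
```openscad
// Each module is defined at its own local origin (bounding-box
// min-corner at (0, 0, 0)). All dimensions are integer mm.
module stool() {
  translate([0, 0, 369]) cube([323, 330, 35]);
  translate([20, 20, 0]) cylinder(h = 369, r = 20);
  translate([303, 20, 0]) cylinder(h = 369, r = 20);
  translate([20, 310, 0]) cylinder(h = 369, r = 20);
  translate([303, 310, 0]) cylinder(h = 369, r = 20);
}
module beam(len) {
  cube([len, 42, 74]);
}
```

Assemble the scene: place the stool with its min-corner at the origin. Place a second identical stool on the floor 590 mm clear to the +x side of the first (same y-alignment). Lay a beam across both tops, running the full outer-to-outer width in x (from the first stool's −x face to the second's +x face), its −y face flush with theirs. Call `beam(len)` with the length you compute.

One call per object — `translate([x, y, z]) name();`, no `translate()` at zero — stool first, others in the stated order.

stool();
translate([913, 0, 0]) stool();
translate([0, 0, 404]) beam(1236);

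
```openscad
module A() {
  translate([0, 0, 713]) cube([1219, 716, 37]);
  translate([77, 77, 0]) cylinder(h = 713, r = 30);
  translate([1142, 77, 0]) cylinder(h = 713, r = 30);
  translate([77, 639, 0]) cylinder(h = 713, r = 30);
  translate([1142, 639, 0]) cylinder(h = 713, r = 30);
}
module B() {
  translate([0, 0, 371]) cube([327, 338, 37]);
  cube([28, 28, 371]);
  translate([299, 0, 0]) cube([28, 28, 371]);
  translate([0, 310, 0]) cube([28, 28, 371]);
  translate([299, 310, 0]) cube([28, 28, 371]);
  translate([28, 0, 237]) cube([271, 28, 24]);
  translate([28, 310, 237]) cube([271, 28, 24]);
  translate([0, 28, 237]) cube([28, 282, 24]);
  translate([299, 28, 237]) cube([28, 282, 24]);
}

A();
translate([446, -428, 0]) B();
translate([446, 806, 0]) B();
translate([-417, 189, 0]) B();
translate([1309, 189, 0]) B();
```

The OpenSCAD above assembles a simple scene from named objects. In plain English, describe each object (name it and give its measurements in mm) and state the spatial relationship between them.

A is a rectangular dining table. The top is 1219×716×37 mm with its upper surface at z = 750 mm. It stands on four round legs of 60 mm diameter, each leg's bounding box inset 47 mm from the nearest pair of top edges, running from the floor to the underside of the top.

B is a four-legged stool. The seat is 327×338 mm, 37 mm thick, top at z = 408 mm. It stands on four square legs, each 28×28 mm in cross-section, from z = 0 to the seat underside, each flush with a corner of the seat. Four stretchers, 28 mm wide and 24 mm tall, connect adjacent legs with their undersides at z = 237 mm, each running between the inner faces of the legs it joins and aligned with the legs' outer faces on the other axis.

Four stools sit around the table at the −y, +y, −x, +x sides.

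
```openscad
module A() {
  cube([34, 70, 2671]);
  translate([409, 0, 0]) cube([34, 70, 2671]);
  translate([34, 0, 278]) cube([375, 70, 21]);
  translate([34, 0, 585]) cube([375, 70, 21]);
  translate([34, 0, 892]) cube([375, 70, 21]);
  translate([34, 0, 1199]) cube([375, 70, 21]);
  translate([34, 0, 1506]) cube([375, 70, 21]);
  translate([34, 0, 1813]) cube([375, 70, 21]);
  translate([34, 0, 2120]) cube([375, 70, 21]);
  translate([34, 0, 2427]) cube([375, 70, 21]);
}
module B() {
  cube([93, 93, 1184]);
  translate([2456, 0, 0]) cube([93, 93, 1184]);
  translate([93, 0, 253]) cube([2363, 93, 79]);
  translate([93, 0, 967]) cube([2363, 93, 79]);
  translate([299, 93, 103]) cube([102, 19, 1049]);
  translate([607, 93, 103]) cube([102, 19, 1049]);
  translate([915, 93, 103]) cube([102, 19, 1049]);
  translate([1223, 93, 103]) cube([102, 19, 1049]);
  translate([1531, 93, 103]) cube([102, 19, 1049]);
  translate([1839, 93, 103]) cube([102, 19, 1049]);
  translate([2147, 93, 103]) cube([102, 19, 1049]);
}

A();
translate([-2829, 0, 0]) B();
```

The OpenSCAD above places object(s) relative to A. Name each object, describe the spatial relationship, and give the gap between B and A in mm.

A is a ladder. B is a fence section. The fence section is on the floor beside the ladder on its −x side. The gap between the fence section and the ladder is 280 mm.

The fence section's nearest face is 280 mm from the ladder's −x face.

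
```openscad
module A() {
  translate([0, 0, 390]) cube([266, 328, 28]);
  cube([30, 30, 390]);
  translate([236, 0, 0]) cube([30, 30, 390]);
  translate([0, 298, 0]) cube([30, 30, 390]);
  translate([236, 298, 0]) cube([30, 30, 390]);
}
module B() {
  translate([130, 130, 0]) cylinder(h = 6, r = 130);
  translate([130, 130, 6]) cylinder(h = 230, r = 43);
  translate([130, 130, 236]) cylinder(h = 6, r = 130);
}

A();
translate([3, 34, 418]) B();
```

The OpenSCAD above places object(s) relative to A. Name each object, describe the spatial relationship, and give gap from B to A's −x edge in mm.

A is a stool. B is a spool. The spool is on top of the stool, centred. The gap from the spool to the stool's −x edge is 3 mm.

The spool's min-x is at 3; the stool's min-x is 0; gap = 3 mm.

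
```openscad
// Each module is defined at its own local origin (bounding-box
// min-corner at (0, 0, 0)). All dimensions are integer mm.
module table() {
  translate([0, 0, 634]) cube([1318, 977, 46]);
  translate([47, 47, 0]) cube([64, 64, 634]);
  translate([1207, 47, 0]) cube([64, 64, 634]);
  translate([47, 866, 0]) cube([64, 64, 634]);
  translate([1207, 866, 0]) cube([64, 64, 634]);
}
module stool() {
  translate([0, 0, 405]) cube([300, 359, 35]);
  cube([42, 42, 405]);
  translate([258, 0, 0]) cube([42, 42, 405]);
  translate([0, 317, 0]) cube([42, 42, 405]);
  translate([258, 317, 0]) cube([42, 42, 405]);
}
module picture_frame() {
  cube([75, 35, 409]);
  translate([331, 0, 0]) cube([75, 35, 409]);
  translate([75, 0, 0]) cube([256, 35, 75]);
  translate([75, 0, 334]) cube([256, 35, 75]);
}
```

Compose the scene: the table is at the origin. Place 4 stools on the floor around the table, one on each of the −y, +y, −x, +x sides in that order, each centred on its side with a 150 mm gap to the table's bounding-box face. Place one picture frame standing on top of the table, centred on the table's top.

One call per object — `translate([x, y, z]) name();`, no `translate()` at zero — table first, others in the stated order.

table();
translate([509, -509, 0]) stool();
translate([509, 1127, 0]) stool();
translate([-450, 309, 0]) stool();
translate([1468, 309, 0]) stool();
translate([456, 471, 680]) picture_frame();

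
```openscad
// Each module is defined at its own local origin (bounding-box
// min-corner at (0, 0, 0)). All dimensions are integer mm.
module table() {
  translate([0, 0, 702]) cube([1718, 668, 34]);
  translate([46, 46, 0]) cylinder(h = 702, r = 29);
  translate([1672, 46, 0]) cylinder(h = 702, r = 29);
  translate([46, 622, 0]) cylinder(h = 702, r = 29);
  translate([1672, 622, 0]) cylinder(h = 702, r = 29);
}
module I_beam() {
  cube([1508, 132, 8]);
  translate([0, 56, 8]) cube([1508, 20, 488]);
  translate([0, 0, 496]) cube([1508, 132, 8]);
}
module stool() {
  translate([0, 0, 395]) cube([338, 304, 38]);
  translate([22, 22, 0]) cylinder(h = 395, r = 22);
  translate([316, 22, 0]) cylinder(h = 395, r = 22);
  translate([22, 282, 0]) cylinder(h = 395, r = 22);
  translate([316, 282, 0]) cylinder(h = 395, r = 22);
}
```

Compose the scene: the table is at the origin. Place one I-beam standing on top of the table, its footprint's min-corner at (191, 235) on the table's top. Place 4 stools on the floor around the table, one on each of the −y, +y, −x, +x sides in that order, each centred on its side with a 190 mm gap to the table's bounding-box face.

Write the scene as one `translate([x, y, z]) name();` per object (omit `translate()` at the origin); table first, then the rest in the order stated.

table();
translate([191, 235, 736]) I_beam();
translate([690, -494, 0]) stool();
translate([690, 858, 0]) stool();
translate([-528, 182, 0]) stool();
translate([1908, 182, 0]) stool();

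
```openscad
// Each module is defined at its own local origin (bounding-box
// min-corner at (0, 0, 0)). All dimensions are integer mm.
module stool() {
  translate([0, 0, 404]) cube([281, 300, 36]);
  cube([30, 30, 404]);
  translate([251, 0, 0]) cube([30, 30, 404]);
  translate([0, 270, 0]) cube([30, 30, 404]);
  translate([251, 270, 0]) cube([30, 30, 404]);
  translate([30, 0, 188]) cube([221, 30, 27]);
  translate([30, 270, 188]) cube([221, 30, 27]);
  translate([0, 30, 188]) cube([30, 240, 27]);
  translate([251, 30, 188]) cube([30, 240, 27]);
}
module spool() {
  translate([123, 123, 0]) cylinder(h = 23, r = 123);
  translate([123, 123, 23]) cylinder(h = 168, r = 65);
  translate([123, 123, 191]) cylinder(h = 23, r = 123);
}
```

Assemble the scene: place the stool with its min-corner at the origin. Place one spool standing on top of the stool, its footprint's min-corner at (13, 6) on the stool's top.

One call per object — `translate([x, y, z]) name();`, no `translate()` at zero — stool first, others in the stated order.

stool();
translate([13, 6, 440]) spool();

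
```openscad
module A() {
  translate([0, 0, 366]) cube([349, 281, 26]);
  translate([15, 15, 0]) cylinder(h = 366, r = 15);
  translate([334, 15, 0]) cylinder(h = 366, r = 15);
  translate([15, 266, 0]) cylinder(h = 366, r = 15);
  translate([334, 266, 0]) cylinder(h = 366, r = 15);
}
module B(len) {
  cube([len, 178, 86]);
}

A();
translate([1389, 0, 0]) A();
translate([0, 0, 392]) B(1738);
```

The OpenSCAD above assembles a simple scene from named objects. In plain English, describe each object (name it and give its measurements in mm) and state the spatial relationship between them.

A is a four-legged stool. The seat is 349×281 mm, 26 mm thick, top at z = 392 mm. It stands on four round legs, each 30 mm in diameter, from z = 0 to the seat underside, each leg's axis is inset half a diameter from the nearest pair of seat edges (so the leg's bounding box is flush with the corner).

B is a rectangular beam 1738 mm long (x), 178 mm deep (y), 86 mm thick (z).

The beam spans the tops of two stools placed 1040 mm apart, resting at z = 392 mm.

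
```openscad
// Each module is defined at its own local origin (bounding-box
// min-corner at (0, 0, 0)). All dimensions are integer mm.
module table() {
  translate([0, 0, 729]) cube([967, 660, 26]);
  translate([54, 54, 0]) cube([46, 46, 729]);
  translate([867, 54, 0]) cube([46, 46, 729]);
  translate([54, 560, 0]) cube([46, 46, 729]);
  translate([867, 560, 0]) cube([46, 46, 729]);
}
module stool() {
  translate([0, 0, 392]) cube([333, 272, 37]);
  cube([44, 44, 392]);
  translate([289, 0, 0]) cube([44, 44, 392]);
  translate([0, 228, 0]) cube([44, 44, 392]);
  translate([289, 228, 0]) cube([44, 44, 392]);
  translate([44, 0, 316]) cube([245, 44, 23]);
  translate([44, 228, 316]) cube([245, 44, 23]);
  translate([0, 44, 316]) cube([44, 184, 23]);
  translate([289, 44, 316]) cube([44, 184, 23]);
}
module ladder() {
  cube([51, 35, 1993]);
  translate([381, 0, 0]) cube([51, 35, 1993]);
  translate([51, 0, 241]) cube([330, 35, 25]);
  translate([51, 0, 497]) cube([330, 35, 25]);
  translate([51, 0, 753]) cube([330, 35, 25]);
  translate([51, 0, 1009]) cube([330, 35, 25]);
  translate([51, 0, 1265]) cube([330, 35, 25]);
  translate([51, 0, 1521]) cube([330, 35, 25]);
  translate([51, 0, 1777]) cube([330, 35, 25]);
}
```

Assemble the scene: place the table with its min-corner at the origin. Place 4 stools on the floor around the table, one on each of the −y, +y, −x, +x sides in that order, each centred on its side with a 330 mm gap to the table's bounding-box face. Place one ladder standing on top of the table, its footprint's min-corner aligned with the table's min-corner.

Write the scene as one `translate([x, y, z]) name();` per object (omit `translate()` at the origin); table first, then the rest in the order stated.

table();
translate([317, -602, 0]) stool();
translate([317, 990, 0]) stool();
translate([-663, 194, 0]) stool();
translate([1297, 194, 0]) stool();
translate([0, 0, 755]) ladder();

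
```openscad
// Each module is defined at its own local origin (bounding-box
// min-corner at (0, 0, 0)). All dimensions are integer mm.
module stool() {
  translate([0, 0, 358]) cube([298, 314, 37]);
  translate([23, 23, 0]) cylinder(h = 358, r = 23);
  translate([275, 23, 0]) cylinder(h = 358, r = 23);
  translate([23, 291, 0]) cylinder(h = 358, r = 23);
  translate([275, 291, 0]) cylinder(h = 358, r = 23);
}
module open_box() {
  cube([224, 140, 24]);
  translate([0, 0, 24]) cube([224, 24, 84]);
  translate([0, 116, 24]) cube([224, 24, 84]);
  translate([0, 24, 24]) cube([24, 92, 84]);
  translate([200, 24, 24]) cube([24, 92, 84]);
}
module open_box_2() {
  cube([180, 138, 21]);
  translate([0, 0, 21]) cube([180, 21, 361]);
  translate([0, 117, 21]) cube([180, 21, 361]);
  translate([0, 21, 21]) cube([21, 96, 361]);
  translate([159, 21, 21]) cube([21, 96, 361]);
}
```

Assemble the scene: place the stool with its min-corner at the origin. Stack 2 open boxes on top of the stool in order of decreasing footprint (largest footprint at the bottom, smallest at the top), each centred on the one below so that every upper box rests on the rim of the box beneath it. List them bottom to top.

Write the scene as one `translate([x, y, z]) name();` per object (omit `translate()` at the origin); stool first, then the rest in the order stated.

stool();
translate([37, 87, 395]) open_box();
translate([59, 88, 503]) open_box_2();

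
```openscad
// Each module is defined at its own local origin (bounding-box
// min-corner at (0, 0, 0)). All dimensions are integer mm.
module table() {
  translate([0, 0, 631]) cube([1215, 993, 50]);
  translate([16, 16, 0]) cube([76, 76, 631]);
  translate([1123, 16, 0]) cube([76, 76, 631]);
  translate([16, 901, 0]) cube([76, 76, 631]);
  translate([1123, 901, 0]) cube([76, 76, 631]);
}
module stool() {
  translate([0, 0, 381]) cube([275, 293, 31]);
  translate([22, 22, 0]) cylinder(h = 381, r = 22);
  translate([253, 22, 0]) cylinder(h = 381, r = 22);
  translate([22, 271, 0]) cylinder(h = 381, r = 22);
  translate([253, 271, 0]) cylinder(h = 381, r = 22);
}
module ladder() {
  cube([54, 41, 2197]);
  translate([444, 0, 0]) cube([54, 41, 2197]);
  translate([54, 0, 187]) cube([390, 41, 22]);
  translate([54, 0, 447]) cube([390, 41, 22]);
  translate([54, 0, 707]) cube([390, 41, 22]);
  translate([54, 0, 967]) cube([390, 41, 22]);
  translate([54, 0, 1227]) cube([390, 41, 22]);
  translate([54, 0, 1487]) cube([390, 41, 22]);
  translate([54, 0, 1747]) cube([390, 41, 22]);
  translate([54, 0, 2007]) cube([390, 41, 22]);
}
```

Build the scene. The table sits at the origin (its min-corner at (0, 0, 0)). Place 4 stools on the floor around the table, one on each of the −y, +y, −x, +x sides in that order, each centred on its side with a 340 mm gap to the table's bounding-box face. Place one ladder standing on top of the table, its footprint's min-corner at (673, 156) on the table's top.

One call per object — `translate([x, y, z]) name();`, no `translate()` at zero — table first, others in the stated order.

table();
translate([470, -633, 0]) stool();
translate([470, 1333, 0]) stool();
translate([-615, 350, 0]) stool();
translate([1555, 350, 0]) stool();
translate([673, 156, 681]) ladder();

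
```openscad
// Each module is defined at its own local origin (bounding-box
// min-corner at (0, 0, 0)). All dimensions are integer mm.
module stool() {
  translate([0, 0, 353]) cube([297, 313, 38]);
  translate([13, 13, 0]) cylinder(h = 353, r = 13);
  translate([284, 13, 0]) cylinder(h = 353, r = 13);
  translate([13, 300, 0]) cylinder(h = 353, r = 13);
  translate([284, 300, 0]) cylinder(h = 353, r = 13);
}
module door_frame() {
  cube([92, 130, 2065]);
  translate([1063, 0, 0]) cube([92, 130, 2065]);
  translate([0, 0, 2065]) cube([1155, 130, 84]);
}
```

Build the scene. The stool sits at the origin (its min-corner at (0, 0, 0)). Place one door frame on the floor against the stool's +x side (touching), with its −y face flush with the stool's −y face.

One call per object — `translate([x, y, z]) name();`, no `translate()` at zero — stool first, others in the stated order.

stool();
translate([297, 0, 0]) door_frame();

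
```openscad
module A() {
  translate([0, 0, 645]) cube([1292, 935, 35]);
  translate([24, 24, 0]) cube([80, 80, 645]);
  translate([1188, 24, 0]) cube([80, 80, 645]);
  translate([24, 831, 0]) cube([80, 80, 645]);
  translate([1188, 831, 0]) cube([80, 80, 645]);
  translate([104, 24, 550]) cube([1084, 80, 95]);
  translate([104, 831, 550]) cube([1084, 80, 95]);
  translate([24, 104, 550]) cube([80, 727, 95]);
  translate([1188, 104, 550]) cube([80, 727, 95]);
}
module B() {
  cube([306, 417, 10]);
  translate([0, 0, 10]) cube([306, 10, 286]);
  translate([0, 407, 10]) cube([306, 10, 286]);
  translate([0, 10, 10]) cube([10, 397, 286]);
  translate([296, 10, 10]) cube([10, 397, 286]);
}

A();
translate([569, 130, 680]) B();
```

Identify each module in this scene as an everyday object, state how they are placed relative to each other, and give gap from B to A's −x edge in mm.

The open box's min-x is at 569; the table's min-x is 0; gap = 569 mm.

A is a table. B is an open box. The open box is on top of the table. The gap from the open box to the table's −x edge is 569 mm.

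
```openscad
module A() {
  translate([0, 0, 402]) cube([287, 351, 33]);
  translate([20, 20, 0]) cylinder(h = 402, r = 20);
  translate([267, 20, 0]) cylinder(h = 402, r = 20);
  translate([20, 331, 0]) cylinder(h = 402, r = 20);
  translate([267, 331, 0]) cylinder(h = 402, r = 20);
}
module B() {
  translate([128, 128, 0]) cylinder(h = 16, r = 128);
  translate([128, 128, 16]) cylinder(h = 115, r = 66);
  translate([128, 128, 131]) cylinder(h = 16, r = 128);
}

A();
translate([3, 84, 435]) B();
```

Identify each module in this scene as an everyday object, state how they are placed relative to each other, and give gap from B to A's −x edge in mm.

A is a stool. B is a spool. The spool is on top of the stool. The gap from the spool to the stool's −x edge is 3 mm.

The spool's min-x is at 3; the stool's min-x is 0; gap = 3 mm.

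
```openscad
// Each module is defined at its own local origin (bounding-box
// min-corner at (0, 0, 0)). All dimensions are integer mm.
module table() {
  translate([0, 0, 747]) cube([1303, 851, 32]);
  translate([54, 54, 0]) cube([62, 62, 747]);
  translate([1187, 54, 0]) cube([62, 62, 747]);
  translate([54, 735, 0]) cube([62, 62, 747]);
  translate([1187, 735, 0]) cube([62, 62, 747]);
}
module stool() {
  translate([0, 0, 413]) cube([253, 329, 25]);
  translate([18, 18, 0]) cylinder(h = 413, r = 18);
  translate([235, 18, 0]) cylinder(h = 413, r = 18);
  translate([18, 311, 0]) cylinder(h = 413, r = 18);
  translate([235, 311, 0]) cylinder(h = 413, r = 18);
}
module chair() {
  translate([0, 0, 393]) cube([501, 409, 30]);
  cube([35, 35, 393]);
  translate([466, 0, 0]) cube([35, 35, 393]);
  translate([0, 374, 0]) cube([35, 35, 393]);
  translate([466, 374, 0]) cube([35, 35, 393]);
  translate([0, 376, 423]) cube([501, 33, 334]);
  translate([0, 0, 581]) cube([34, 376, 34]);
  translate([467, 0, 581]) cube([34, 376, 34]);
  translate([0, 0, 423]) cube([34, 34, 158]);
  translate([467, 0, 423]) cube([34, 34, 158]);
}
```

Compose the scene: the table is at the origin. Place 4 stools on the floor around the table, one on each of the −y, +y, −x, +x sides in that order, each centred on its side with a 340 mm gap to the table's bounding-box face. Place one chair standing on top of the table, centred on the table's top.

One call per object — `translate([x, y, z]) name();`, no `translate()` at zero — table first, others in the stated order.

table();
translate([525, -669, 0]) stool();
translate([525, 1191, 0]) stool();
translate([-593, 261, 0]) stool();
translate([1643, 261, 0]) stool();
translate([401, 221, 779]) chair();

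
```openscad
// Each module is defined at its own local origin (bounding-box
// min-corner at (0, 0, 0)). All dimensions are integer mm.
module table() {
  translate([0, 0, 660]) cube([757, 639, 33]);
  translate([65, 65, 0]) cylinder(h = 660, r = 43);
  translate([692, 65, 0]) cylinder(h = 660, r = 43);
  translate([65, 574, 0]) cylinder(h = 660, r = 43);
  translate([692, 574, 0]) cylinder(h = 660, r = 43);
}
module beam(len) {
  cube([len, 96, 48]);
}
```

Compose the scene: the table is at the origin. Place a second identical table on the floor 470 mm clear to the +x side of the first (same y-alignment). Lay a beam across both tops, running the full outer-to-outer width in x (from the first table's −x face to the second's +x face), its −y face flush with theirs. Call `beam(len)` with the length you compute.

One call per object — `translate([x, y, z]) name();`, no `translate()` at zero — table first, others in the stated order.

table();
translate([1227, 0, 0]) table();
translate([0, 0, 693]) beam(1984);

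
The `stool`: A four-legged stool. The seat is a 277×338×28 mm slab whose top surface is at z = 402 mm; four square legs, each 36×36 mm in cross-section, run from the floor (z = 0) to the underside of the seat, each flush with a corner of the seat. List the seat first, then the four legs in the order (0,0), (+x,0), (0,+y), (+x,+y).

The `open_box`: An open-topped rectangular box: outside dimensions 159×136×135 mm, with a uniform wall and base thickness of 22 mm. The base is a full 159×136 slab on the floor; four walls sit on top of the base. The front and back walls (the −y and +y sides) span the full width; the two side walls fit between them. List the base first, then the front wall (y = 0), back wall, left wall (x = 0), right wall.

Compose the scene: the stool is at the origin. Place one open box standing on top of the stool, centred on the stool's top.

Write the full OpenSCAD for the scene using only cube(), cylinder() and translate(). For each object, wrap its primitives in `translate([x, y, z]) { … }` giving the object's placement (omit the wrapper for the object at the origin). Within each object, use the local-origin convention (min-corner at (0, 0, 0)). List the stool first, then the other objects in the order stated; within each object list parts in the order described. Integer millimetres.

translate([0, 0, 374]) cube([277, 338, 28]);
cube([36, 36, 374]);
translate([241, 0, 0]) cube([36, 36, 374]);
translate([0, 302, 0]) cube([36, 36, 374]);
translate([241, 302, 0]) cube([36, 36, 374]);
translate([59, 101, 402]) {
  cube([159, 136, 22]);
  translate([0, 0, 22]) cube([159, 22, 113]);
  translate([0, 114, 22]) cube([159, 22, 113]);
  translate([0, 22, 22]) cube([22, 92, 113]);
  translate([137, 22, 22]) cube([22, 92, 113]);
}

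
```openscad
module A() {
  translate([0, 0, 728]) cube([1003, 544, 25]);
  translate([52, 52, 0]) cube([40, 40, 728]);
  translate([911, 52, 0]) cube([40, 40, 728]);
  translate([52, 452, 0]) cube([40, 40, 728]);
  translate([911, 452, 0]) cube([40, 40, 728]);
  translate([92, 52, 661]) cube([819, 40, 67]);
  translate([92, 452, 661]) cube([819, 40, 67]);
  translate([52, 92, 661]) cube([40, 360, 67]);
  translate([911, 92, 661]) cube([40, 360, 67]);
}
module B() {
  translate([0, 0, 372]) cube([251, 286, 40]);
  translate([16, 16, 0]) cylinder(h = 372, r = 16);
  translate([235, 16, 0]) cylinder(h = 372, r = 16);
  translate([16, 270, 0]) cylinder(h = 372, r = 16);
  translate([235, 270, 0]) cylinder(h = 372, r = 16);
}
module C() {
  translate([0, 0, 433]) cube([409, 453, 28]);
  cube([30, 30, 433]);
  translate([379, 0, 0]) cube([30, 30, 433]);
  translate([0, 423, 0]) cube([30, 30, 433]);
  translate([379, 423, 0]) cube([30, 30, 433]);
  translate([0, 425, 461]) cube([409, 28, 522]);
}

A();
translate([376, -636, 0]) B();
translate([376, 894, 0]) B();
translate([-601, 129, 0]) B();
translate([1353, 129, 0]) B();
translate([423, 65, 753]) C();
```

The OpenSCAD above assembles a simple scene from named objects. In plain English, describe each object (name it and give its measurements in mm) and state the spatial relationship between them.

A is a table with a 1003×544 mm rectangular top, 25 mm thick, top surface at z = 753 mm, supported by four 40×40 mm square legs, each inset 52 mm from the nearest pair of top edges, running from the floor. Four apron rails, 40 mm thick and 67 mm tall, run between adjacent legs with their top edges flush with the underside of the top and their outer faces flush with the legs' outer faces.

B is a four-legged stool. The seat is 251×286 mm, 40 mm thick, top at z = 412 mm. It stands on four round legs, each 32 mm in diameter, from z = 0 to the seat underside, each leg's axis is inset half a diameter from the nearest pair of seat edges (so the leg's bounding box is flush with the corner).

C is a chair: 409×453 mm seat, 28 mm thick, top at z = 461 mm, on four 30 mm square corner legs flush with the seat edges. A 28 mm thick backrest slab spans the full seat width, extending 522 mm above the seat top, its back face flush with the seat's +y edge.

Four stools sit around the table at the −y, +y, −x, +x sides. The chair is on top of the table.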